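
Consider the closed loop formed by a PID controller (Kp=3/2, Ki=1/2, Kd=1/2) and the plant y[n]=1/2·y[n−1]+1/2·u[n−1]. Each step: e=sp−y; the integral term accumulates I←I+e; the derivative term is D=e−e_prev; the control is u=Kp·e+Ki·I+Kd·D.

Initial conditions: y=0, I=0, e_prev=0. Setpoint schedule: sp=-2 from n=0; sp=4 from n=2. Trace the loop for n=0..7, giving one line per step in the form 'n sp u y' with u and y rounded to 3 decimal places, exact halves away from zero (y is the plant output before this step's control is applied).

(exact arithmetic carried between steps; '≈' marks a value shown rounded to 6 d.p. or computed from one; I and e_prev carry over from the previous line; the table rounds u and y to 3 d.p., halves away from zero)
n=0: y=0, sp=-2, e=sp−y=-2; I=-2, D=e−e_prev=-2; u=3/2·(-2)+1/2·(-2)+1/2·(-2)=-5; next y=1/2·0+1/2·(-5)=-2.5
n=1: y=-2.5, sp=-2, e=sp−y=0.5; I=-1.5, D=e−e_prev=2.5; u=3/2·0.5+1/2·(-1.5)+1/2·2.5=1.25; next y=1/2·(-2.5)+1/2·1.25=-0.625
n=2: y=-0.625, sp=4, e=sp−y=4.625; I=3.125, D=e−e_prev=4.125; u=3/2·4.625+1/2·3.125+1/2·4.125=10.5625; next y=1/2·(-0.625)+1/2·10.5625=4.96875
n=3: y=4.96875, sp=4, e=sp−y=-0.96875; I=2.15625, D=e−e_prev=-5.59375; u=3/2·(-0.96875)+1/2·2.15625+1/2·(-5.59375)=-3.171875; next y=1/2·4.96875+1/2·(-3.171875)≈0.898438
n=4: y≈0.898438, sp=4, e=sp−y≈3.101563; I≈5.257813, D=e−e_prev≈4.070313; u=3/2·3.101563+1/2·5.257813+1/2·4.070313≈9.316406; next y=1/2·0.898438+1/2·9.316406≈5.107422
n=5: y≈5.107422, sp=4, e=sp−y≈-1.107422; I≈4.150391, D=e−e_prev≈-4.208984; u=3/2·(-1.107422)+1/2·4.150391+1/2·(-4.208984)≈-1.690430; next y=1/2·5.107422+1/2·(-1.690430)≈1.708496
n=6: y≈1.708496, sp=4, e=sp−y≈2.291504; I≈6.441895, D=e−e_prev≈3.398926; u=3/2·2.291504+1/2·6.441895+1/2·3.398926≈8.357666; next y=1/2·1.708496+1/2·8.357666≈5.033081
n=7: y≈5.033081, sp=4, e=sp−y≈-1.033081; I≈5.408813, D=e−e_prev≈-3.324585; u=3/2·(-1.033081)+1/2·5.408813+1/2·(-3.324585)≈-0.507507; next y=1/2·5.033081+1/2·(-0.507507)≈2.262787

0 -2 -5.000 0.000
1 -2 1.250 -2.500
2 4 10.563 -0.625
3 4 -3.172 4.969
4 4 9.316 0.898
5 4 -1.690 5.107
6 4 8.358 1.708
7 4 -0.508 5.033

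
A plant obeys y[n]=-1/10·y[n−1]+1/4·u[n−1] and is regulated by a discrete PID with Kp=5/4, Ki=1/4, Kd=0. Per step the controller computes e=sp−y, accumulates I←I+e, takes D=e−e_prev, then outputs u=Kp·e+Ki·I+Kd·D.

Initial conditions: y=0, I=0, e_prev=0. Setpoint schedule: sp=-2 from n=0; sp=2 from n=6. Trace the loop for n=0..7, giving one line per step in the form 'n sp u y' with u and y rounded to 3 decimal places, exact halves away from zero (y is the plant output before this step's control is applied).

0 -2 -3.000 0.000
1 -2 -2.375 -0.750
2 -2 -3.034 -0.519
3 -2 -3.123 -0.707
4 -2 -3.441 -0.710
5 -2 -3.645 -0.789
6 2 2.117 -0.832
7 2 0.658 0.612

(exact arithmetic carried between steps; '≈' marks a value shown rounded to 6 d.p. or computed from one; I and e_prev carry over from the previous line; the table rounds u and y to 3 d.p., halves away from zero)
n=0: y=0, sp=-2, e=sp−y=-2; I=-2, D=e−e_prev=-2; u=5/4·(-2)+1/4·(-2)+0·(-2)=-3; next y=-1/10·0+1/4·(-3)=-0.75
n=1: y=-0.75, sp=-2, e=sp−y=-1.25; I=-3.25, D=e−e_prev=0.75; u=5/4·(-1.25)+1/4·(-3.25)+0·0.75=-2.375; next y=-1/10·(-0.75)+1/4·(-2.375)=-0.51875
n=2: y=-0.51875, sp=-2, e=sp−y=-1.48125; I=-4.73125, D=e−e_prev=-0.23125; u=5/4·(-1.48125)+1/4·(-4.73125)+0·(-0.23125)=-3.034375; next y=-1/10·(-0.51875)+1/4·(-3.034375)≈-0.706719
n=3: y≈-0.706719, sp=-2, e=sp−y≈-1.293281; I≈-6.024531, D=e−e_prev≈0.187969; u=5/4·(-1.293281)+1/4·(-6.024531)+0·0.187969≈-3.122734; next y=-1/10·(-0.706719)+1/4·(-3.122734)≈-0.710012
n=4: y≈-0.710012, sp=-2, e=sp−y≈-1.289988; I≈-7.314520, D=e−e_prev≈0.003293; u=5/4·(-1.289988)+1/4·(-7.314520)+0·0.003293≈-3.441115; next y=-1/10·(-0.710012)+1/4·(-3.441115)≈-0.789278
n=5: y≈-0.789278, sp=-2, e=sp−y≈-1.210722; I≈-8.525242, D=e−e_prev≈0.079266; u=5/4·(-1.210722)+1/4·(-8.525242)+0·0.079266≈-3.644713; next y=-1/10·(-0.789278)+1/4·(-3.644713)≈-0.832251
n=6: y≈-0.832251, sp=2, e=sp−y≈2.832251; I≈-5.692991, D=e−e_prev≈4.042973; u=5/4·2.832251+1/4·(-5.692991)+0·4.042973≈2.117065; next y=-1/10·(-0.832251)+1/4·2.117065≈0.612491
n=7: y≈0.612491, sp=2, e=sp−y≈1.387509; I≈-4.305483, D=e−e_prev≈-1.444742; u=5/4·1.387509+1/4·(-4.305483)+0·(-1.444742)≈0.658015; next y=-1/10·0.612491+1/4·0.658015≈0.103255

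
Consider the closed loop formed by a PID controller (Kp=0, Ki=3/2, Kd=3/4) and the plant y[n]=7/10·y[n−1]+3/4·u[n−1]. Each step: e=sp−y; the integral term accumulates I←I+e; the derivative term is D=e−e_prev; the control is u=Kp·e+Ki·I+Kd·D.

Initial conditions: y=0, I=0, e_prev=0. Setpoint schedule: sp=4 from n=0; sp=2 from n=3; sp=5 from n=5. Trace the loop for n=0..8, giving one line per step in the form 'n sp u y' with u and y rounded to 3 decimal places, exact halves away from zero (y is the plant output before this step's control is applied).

(exact arithmetic carried between steps; '≈' marks a value shown rounded to 6 d.p. or computed from one; I and e_prev carry over from the previous line; the table rounds u and y to 3 d.p., halves away from zero)
n=0: y=0, sp=4, e=sp−y=4; I=4, D=e−e_prev=4; u=0·4+3/2·4+3/4·4=9; next y=7/10·0+3/4·9=6.75
n=1: y=6.75, sp=4, e=sp−y=-2.75; I=1.25, D=e−e_prev=-6.75; u=0·(-2.75)+3/2·1.25+3/4·(-6.75)=-3.1875; next y=7/10·6.75+3/4·(-3.1875)=2.334375
n=2: y=2.334375, sp=4, e=sp−y=1.665625; I=2.915625, D=e−e_prev=4.415625; u=0·1.665625+3/2·2.915625+3/4·4.415625≈7.685156; next y=7/10·2.334375+3/4·7.685156≈7.397930
n=3: y≈7.397930, sp=2, e=sp−y≈-5.397930; I≈-2.482305, D=e−e_prev≈-7.063555; u=0·(-5.397930)+3/2·(-2.482305)+3/4·(-7.063555)≈-9.021123; next y=7/10·7.397930+3/4·(-9.021123)≈-1.587292
n=4: y≈-1.587292, sp=2, e=sp−y≈3.587292; I≈1.104987, D=e−e_prev≈8.985221; u=0·3.587292+3/2·1.104987+3/4·8.985221≈8.396396; next y=7/10·(-1.587292)+3/4·8.396396≈5.186193
n=5: y≈5.186193, sp=5, e=sp−y≈-0.186193; I≈0.918794, D=e−e_prev≈-3.773485; u=0·(-0.186193)+3/2·0.918794+3/4·(-3.773485)≈-1.451923; next y=7/10·5.186193+3/4·(-1.451923)≈2.541393
n=6: y≈2.541393, sp=5, e=sp−y≈2.458607; I≈3.377401, D=e−e_prev≈2.644800; u=0·2.458607+3/2·3.377401+3/4·2.644800≈7.049701; next y=7/10·2.541393+3/4·7.049701≈7.066251
n=7: y≈7.066251, sp=5, e=sp−y≈-2.066251; I≈1.311150, D=e−e_prev≈-4.524858; u=0·(-2.066251)+3/2·1.311150+3/4·(-4.524858)≈-1.426919; next y=7/10·7.066251+3/4·(-1.426919)≈3.876187
n=8: y≈3.876187, sp=5, e=sp−y≈1.123813; I≈2.434963, D=e−e_prev≈3.190064; u=0·1.123813+3/2·2.434963+3/4·3.190064≈6.044993; next y=7/10·3.876187+3/4·6.044993≈7.247075

0 4 9.000 0.000
1 4 -3.188 6.750
2 4 7.685 2.334
3 2 -9.021 7.398
4 2 8.396 -1.587
5 5 -1.452 5.186
6 5 7.050 2.541
7 5 -1.427 7.066
8 5 6.045 3.876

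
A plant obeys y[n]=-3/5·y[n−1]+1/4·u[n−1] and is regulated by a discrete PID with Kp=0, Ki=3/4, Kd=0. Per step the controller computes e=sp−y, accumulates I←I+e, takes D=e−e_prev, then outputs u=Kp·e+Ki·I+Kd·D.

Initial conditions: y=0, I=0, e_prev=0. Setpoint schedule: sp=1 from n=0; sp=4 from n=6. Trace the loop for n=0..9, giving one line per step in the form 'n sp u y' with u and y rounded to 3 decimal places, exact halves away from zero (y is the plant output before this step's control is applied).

0 1 0.750 0.000
1 1 1.359 0.188
2 1 1.939 0.227
3 1 2.428 0.348
4 1 2.879 0.398
5 1 3.268 0.481
6 4 5.872 0.528
7 4 8.009 1.151
8 4 10.025 1.312
9 4 11.736 1.719

(exact arithmetic carried between steps; '≈' marks a value shown rounded to 6 d.p. or computed from one; I and e_prev carry over from the previous line; the table rounds u and y to 3 d.p., halves away from zero)
n=0: y=0, sp=1, e=sp−y=1; I=1, D=e−e_prev=1; u=0·1+3/4·1+0·1=0.75; next y=-3/5·0+1/4·0.75=0.1875
n=1: y=0.1875, sp=1, e=sp−y=0.8125; I=1.8125, D=e−e_prev=-0.1875; u=0·0.8125+3/4·1.8125+0·(-0.1875)=1.359375; next y=-3/5·0.1875+1/4·1.359375≈0.227344
n=2: y≈0.227344, sp=1, e=sp−y≈0.772656; I≈2.585156, D=e−e_prev≈-0.039844; u=0·0.772656+3/4·2.585156+0·(-0.039844)≈1.938867; next y=-3/5·0.227344+1/4·1.938867≈0.348311
n=3: y≈0.348311, sp=1, e=sp−y≈0.651689; I≈3.236846, D=e−e_prev≈-0.120967; u=0·0.651689+3/4·3.236846+0·(-0.120967)≈2.427634; next y=-3/5·0.348311+1/4·2.427634≈0.397922
n=4: y≈0.397922, sp=1, e=sp−y≈0.602078; I≈3.838923, D=e−e_prev≈-0.049612; u=0·0.602078+3/4·3.838923+0·(-0.049612)≈2.879193; next y=-3/5·0.397922+1/4·2.879193≈0.481045
n=5: y≈0.481045, sp=1, e=sp−y≈0.518955; I≈4.357879, D=e−e_prev≈-0.083123; u=0·0.518955+3/4·4.357879+0·(-0.083123)≈3.268409; next y=-3/5·0.481045+1/4·3.268409≈0.528475
n=6: y≈0.528475, sp=4, e=sp−y≈3.471525; I≈7.829403, D=e−e_prev≈2.952569; u=0·3.471525+3/4·7.829403+0·2.952569≈5.872052; next y=-3/5·0.528475+1/4·5.872052≈1.150928
n=7: y≈1.150928, sp=4, e=sp−y≈2.849072; I≈10.678475, D=e−e_prev≈-0.622453; u=0·2.849072+3/4·10.678475+0·(-0.622453)≈8.008857; next y=-3/5·1.150928+1/4·8.008857≈1.311657
n=8: y≈1.311657, sp=4, e=sp−y≈2.688343; I≈13.366818, D=e−e_prev≈-0.160729; u=0·2.688343+3/4·13.366818+0·(-0.160729)≈10.025113; next y=-3/5·1.311657+1/4·10.025113≈1.719284
n=9: y≈1.719284, sp=4, e=sp−y≈2.280716; I≈15.647534, D=e−e_prev≈-0.407627; u=0·2.280716+3/4·15.647534+0·(-0.407627)≈11.735651; next y=-3/5·1.719284+1/4·11.735651≈1.902342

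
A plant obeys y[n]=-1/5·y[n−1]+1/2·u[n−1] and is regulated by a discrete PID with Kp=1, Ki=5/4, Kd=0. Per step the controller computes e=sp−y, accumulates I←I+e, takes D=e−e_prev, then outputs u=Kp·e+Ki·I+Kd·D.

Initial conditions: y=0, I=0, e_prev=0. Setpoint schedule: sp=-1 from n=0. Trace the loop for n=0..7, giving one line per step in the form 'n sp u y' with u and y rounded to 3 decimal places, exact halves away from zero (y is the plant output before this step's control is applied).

(exact arithmetic carried between steps; '≈' marks a value shown rounded to 6 d.p. or computed from one; I and e_prev carry over from the previous line; the table rounds u and y to 3 d.p., halves away from zero)
n=0: y=0, sp=-1, e=sp−y=-1; I=-1, D=e−e_prev=-1; u=1·(-1)+5/4·(-1)+0·(-1)=-2.25; next y=-1/5·0+1/2·(-2.25)=-1.125
n=1: y=-1.125, sp=-1, e=sp−y=0.125; I=-0.875, D=e−e_prev=1.125; u=1·0.125+5/4·(-0.875)+0·1.125=-0.96875; next y=-1/5·(-1.125)+1/2·(-0.96875)=-0.259375
n=2: y=-0.259375, sp=-1, e=sp−y=-0.740625; I=-1.615625, D=e−e_prev=-0.865625; u=1·(-0.740625)+5/4·(-1.615625)+0·(-0.865625)≈-2.760156; next y=-1/5·(-0.259375)+1/2·(-2.760156)≈-1.328203
n=3: y≈-1.328203, sp=-1, e=sp−y≈0.328203; I≈-1.287422, D=e−e_prev≈1.068828; u=1·0.328203+5/4·(-1.287422)+0·1.068828≈-1.281074; next y=-1/5·(-1.328203)+1/2·(-1.281074)≈-0.374896
n=4: y≈-0.374896, sp=-1, e=sp−y≈-0.625104; I≈-1.912525, D=e−e_prev≈-0.953307; u=1·(-0.625104)+5/4·(-1.912525)+0·(-0.953307)≈-3.015760; next y=-1/5·(-0.374896)+1/2·(-3.015760)≈-1.432901
n=5: y≈-1.432901, sp=-1, e=sp−y≈0.432901; I≈-1.479625, D=e−e_prev≈1.058004; u=1·0.432901+5/4·(-1.479625)+0·1.058004≈-1.416630; next y=-1/5·(-1.432901)+1/2·(-1.416630)≈-0.421735
n=6: y≈-0.421735, sp=-1, e=sp−y≈-0.578265; I≈-2.057890, D=e−e_prev≈-1.011166; u=1·(-0.578265)+5/4·(-2.057890)+0·(-1.011166)≈-3.150627; next y=-1/5·(-0.421735)+1/2·(-3.150627)≈-1.490967
n=7: y≈-1.490967, sp=-1, e=sp−y≈0.490967; I≈-1.566923, D=e−e_prev≈1.069232; u=1·0.490967+5/4·(-1.566923)+0·1.069232≈-1.467687; next y=-1/5·(-1.490967)+1/2·(-1.467687)≈-0.435650

0 -1 -2.250 0.000
1 -1 -0.969 -1.125
2 -1 -2.760 -0.259
3 -1 -1.281 -1.328
4 -1 -3.016 -0.375
5 -1 -1.417 -1.433
6 -1 -3.151 -0.422
7 -1 -1.468 -1.491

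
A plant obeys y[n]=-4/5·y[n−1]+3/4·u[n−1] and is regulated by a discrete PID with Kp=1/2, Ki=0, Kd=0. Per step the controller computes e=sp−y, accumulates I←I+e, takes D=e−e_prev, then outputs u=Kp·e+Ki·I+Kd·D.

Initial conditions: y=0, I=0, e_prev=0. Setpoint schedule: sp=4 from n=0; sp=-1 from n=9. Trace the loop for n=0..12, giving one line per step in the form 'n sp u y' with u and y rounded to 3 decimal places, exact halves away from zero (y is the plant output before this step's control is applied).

0 4 2.000 0.000
1 4 1.250 1.500
2 4 2.131 -0.263
3 4 1.096 1.808
4 4 2.312 -0.625
5 4 0.883 2.234
6 4 2.563 -1.125
7 4 0.589 2.822
8 4 2.908 -1.816
9 -1 -2.317 3.634
10 -1 1.822 -4.645
11 -1 -3.041 5.083
12 -1 2.674 -6.347

(exact arithmetic carried between steps; '≈' marks a value shown rounded to 6 d.p. or computed from one; I and e_prev carry over from the previous line; the table rounds u and y to 3 d.p., halves away from zero)
n=0: y=0, sp=4, e=sp−y=4; I=4, D=e−e_prev=4; u=1/2·4+0·4+0·4=2; next y=-4/5·0+3/4·2=1.5
n=1: y=1.5, sp=4, e=sp−y=2.5; I=6.5, D=e−e_prev=-1.5; u=1/2·2.5+0·6.5+0·(-1.5)=1.25; next y=-4/5·1.5+3/4·1.25=-0.2625
n=2: y=-0.2625, sp=4, e=sp−y=4.2625; I=10.7625, D=e−e_prev=1.7625; u=1/2·4.2625+0·10.7625+0·1.7625=2.13125; next y=-4/5·(-0.2625)+3/4·2.13125≈1.808438
n=3: y≈1.808438, sp=4, e=sp−y≈2.191563; I≈12.954063, D=e−e_prev≈-2.070938; u=1/2·2.191563+0·12.954063+0·(-2.070938)≈1.095781; next y=-4/5·1.808438+3/4·1.095781≈-0.624914
n=4: y≈-0.624914, sp=4, e=sp−y≈4.624914; I≈17.578977, D=e−e_prev≈2.433352; u=1/2·4.624914+0·17.578977+0·2.433352≈2.312457; next y=-4/5·(-0.624914)+3/4·2.312457≈2.234274
n=5: y≈2.234274, sp=4, e=sp−y≈1.765726; I≈19.344703, D=e−e_prev≈-2.859188; u=1/2·1.765726+0·19.344703+0·(-2.859188)≈0.882863; next y=-4/5·2.234274+3/4·0.882863≈-1.125272
n=6: y≈-1.125272, sp=4, e=sp−y≈5.125272; I≈24.469975, D=e−e_prev≈3.359546; u=1/2·5.125272+0·24.469975+0·3.359546≈2.562636; next y=-4/5·(-1.125272)+3/4·2.562636≈2.822195
n=7: y≈2.822195, sp=4, e=sp−y≈1.177805; I≈25.647780, D=e−e_prev≈-3.947467; u=1/2·1.177805+0·25.647780+0·(-3.947467)≈0.588903; next y=-4/5·2.822195+3/4·0.588903≈-1.816079
n=8: y≈-1.816079, sp=4, e=sp−y≈5.816079; I≈31.463859, D=e−e_prev≈4.638273; u=1/2·5.816079+0·31.463859+0·4.638273≈2.908039; next y=-4/5·(-1.816079)+3/4·2.908039≈3.633892
n=9: y≈3.633892, sp=-1, e=sp−y≈-4.633892; I≈26.829966, D=e−e_prev≈-10.449971; u=1/2·(-4.633892)+0·26.829966+0·(-10.449971)≈-2.316946; next y=-4/5·3.633892+3/4·(-2.316946)≈-4.644824
n=10: y≈-4.644824, sp=-1, e=sp−y≈3.644824; I≈30.474790, D=e−e_prev≈8.278716; u=1/2·3.644824+0·30.474790+0·8.278716≈1.822412; next y=-4/5·(-4.644824)+3/4·1.822412≈5.082668
n=11: y≈5.082668, sp=-1, e=sp−y≈-6.082668; I≈24.392122, D=e−e_prev≈-9.727491; u=1/2·(-6.082668)+0·24.392122+0·(-9.727491)≈-3.041334; next y=-4/5·5.082668+3/4·(-3.041334)≈-6.347135
n=12: y≈-6.347135, sp=-1, e=sp−y≈5.347135; I≈29.739257, D=e−e_prev≈11.429802; u=1/2·5.347135+0·29.739257+0·11.429802≈2.673567; next y=-4/5·(-6.347135)+3/4·2.673567≈7.082883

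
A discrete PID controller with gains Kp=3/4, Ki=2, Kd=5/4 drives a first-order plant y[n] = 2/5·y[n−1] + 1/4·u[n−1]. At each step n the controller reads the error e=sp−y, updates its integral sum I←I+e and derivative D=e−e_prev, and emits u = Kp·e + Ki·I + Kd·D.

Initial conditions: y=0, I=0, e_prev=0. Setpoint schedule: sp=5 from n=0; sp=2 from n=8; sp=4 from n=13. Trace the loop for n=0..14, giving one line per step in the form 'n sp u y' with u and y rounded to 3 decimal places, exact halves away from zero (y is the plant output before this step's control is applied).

0 5 20.000 0.000
1 5 3.750 5.000
2 5 18.250 2.938
3 5 8.597 5.738
4 5 15.795 4.444
5 5 10.161 5.726
6 5 13.893 4.831
7 5 10.813 5.406
8 2 0.881 4.865
9 2 9.021 2.166
10 2 1.493 3.122
11 2 6.443 1.622
12 2 2.774 2.259
13 4 13.701 1.597
14 4 5.311 4.064

(exact arithmetic carried between steps; '≈' marks a value shown rounded to 6 d.p. or computed from one; I and e_prev carry over from the previous line; the table rounds u and y to 3 d.p., halves away from zero)
n=0: y=0, sp=5, e=sp−y=5; I=5, D=e−e_prev=5; u=3/4·5+2·5+5/4·5=20; next y=2/5·0+1/4·20=5
n=1: y=5, sp=5, e=sp−y=0; I=5, D=e−e_prev=-5; u=3/4·0+2·5+5/4·(-5)=3.75; next y=2/5·5+1/4·3.75=2.9375
n=2: y=2.9375, sp=5, e=sp−y=2.0625; I=7.0625, D=e−e_prev=2.0625; u=3/4·2.0625+2·7.0625+5/4·2.0625=18.25; next y=2/5·2.9375+1/4·18.25=5.7375
n=3: y=5.7375, sp=5, e=sp−y=-0.7375; I=6.325, D=e−e_prev=-2.8; u=3/4·(-0.7375)+2·6.325+5/4·(-2.8)=8.596875; next y=2/5·5.7375+1/4·8.596875≈4.444219
n=4: y≈4.444219, sp=5, e=sp−y≈0.555781; I≈6.880781, D=e−e_prev≈1.293281; u=3/4·0.555781+2·6.880781+5/4·1.293281≈15.795; next y=2/5·4.444219+1/4·15.795≈5.726438
n=5: y≈5.726438, sp=5, e=sp−y≈-0.726438; I≈6.154344, D=e−e_prev≈-1.282219; u=3/4·(-0.726438)+2·6.154344+5/4·(-1.282219)≈10.161086; next y=2/5·5.726438+1/4·10.161086≈4.830846
n=6: y≈4.830846, sp=5, e=sp−y≈0.169154; I≈6.323497, D=e−e_prev≈0.895591; u=3/4·0.169154+2·6.323497+5/4·0.895591≈13.893348; next y=2/5·4.830846+1/4·13.893348≈5.405676
n=7: y≈5.405676, sp=5, e=sp−y≈-0.405676; I≈5.917822, D=e−e_prev≈-0.574829; u=3/4·(-0.405676)+2·5.917822+5/4·(-0.574829)≈10.812850; next y=2/5·5.405676+1/4·10.812850≈4.865483
n=8: y≈4.865483, sp=2, e=sp−y≈-2.865483; I≈3.052339, D=e−e_prev≈-2.459807; u=3/4·(-2.865483)+2·3.052339+5/4·(-2.459807)≈0.880807; next y=2/5·4.865483+1/4·0.880807≈2.166395
n=9: y≈2.166395, sp=2, e=sp−y≈-0.166395; I≈2.885944, D=e−e_prev≈2.699088; u=3/4·(-0.166395)+2·2.885944+5/4·2.699088≈9.020952; next y=2/5·2.166395+1/4·9.020952≈3.121796
n=10: y≈3.121796, sp=2, e=sp−y≈-1.121796; I≈1.764148, D=e−e_prev≈-0.955401; u=3/4·(-1.121796)+2·1.764148+5/4·(-0.955401)≈1.492698; next y=2/5·3.121796+1/4·1.492698≈1.621893
n=11: y≈1.621893, sp=2, e=sp−y≈0.378107; I≈2.142255, D=e−e_prev≈1.499903; u=3/4·0.378107+2·2.142255+5/4·1.499903≈6.442970; next y=2/5·1.621893+1/4·6.442970≈2.259500
n=12: y≈2.259500, sp=2, e=sp−y≈-0.259500; I≈1.882756, D=e−e_prev≈-0.637607; u=3/4·(-0.259500)+2·1.882756+5/4·(-0.637607)≈2.773878; next y=2/5·2.259500+1/4·2.773878≈1.597269
n=13: y≈1.597269, sp=4, e=sp−y≈2.402731; I≈4.285486, D=e−e_prev≈2.662230; u=3/4·2.402731+2·4.285486+5/4·2.662230≈13.700808; next y=2/5·1.597269+1/4·13.700808≈4.064110
n=14: y≈4.064110, sp=4, e=sp−y≈-0.064110; I≈4.221376, D=e−e_prev≈-2.466840; u=3/4·(-0.064110)+2·4.221376+5/4·(-2.466840)≈5.311120; next y=2/5·4.064110+1/4·5.311120≈2.953424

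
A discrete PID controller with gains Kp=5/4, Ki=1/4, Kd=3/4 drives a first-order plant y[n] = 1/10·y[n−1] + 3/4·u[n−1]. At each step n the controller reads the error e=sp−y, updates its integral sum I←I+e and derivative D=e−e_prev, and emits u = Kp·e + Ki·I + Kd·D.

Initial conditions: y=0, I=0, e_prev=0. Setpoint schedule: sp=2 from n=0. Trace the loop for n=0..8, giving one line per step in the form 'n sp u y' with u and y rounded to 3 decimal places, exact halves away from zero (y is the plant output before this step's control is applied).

(exact arithmetic carried between steps; '≈' marks a value shown rounded to 6 d.p. or computed from one; I and e_prev carry over from the previous line; the table rounds u and y to 3 d.p., halves away from zero)
n=0: y=0, sp=2, e=sp−y=2; I=2, D=e−e_prev=2; u=5/4·2+1/4·2+3/4·2=4.5; next y=1/10·0+3/4·4.5=3.375
n=1: y=3.375, sp=2, e=sp−y=-1.375; I=0.625, D=e−e_prev=-3.375; u=5/4·(-1.375)+1/4·0.625+3/4·(-3.375)=-4.09375; next y=1/10·3.375+3/4·(-4.09375)≈-2.732813
n=2: y≈-2.732813, sp=2, e=sp−y≈4.732813; I≈5.357813, D=e−e_prev≈6.107813; u=5/4·4.732813+1/4·5.357813+3/4·6.107813≈11.836328; next y=1/10·(-2.732813)+3/4·11.836328≈8.603965
n=3: y≈8.603965, sp=2, e=sp−y≈-6.603965; I≈-1.246152, D=e−e_prev≈-11.336777; u=5/4·(-6.603965)+1/4·(-1.246152)+3/4·(-11.336777)≈-17.069077; next y=1/10·8.603965+3/4·(-17.069077)≈-11.941411
n=4: y≈-11.941411, sp=2, e=sp−y≈13.941411; I≈12.695259, D=e−e_prev≈20.545376; u=5/4·13.941411+1/4·12.695259+3/4·20.545376≈36.009611; next y=1/10·(-11.941411)+3/4·36.009611≈25.813067
n=5: y≈25.813067, sp=2, e=sp−y≈-23.813067; I≈-11.117808, D=e−e_prev≈-37.754479; u=5/4·(-23.813067)+1/4·(-11.117808)+3/4·(-37.754479)≈-60.861645; next y=1/10·25.813067+3/4·(-60.861645)≈-43.064927
n=6: y≈-43.064927, sp=2, e=sp−y≈45.064927; I≈33.947119, D=e−e_prev≈68.877994; u=5/4·45.064927+1/4·33.947119+3/4·68.877994≈116.476434; next y=1/10·(-43.064927)+3/4·116.476434≈83.050833
n=7: y≈83.050833, sp=2, e=sp−y≈-81.050833; I≈-47.103714, D=e−e_prev≈-126.115760; u=5/4·(-81.050833)+1/4·(-47.103714)+3/4·(-126.115760)≈-207.676290; next y=1/10·83.050833+3/4·(-207.676290)≈-147.452134
n=8: y≈-147.452134, sp=2, e=sp−y≈149.452134; I≈102.348420, D=e−e_prev≈230.502967; u=5/4·149.452134+1/4·102.348420+3/4·230.502967≈385.279498; next y=1/10·(-147.452134)+3/4·385.279498≈274.214410

0 2 4.500 0.000
1 2 -4.094 3.375
2 2 11.836 -2.733
3 2 -17.069 8.604
4 2 36.010 -11.941
5 2 -60.862 25.813
6 2 116.476 -43.065
7 2 -207.676 83.051
8 2 385.279 -147.452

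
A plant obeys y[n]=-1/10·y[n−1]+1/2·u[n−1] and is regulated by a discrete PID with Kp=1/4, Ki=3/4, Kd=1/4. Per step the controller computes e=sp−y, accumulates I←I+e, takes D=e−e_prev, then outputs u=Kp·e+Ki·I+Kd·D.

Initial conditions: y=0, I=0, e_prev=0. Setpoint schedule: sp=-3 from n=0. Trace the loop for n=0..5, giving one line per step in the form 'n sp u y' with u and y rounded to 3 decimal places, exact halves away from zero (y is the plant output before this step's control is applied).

(exact arithmetic carried between steps; '≈' marks a value shown rounded to 6 d.p. or computed from one; I and e_prev carry over from the previous line; the table rounds u and y to 3 d.p., halves away from zero)
n=0: y=0, sp=-3, e=sp−y=-3; I=-3, D=e−e_prev=-3; u=1/4·(-3)+3/4·(-3)+1/4·(-3)=-3.75; next y=-1/10·0+1/2·(-3.75)=-1.875
n=1: y=-1.875, sp=-3, e=sp−y=-1.125; I=-4.125, D=e−e_prev=1.875; u=1/4·(-1.125)+3/4·(-4.125)+1/4·1.875=-2.90625; next y=-1/10·(-1.875)+1/2·(-2.90625)=-1.265625
n=2: y=-1.265625, sp=-3, e=sp−y=-1.734375; I=-5.859375, D=e−e_prev=-0.609375; u=1/4·(-1.734375)+3/4·(-5.859375)+1/4·(-0.609375)≈-4.980469; next y=-1/10·(-1.265625)+1/2·(-4.980469)≈-2.363672
n=3: y≈-2.363672, sp=-3, e=sp−y≈-0.636328; I≈-6.495703, D=e−e_prev≈1.098047; u=1/4·(-0.636328)+3/4·(-6.495703)+1/4·1.098047≈-4.756348; next y=-1/10·(-2.363672)+1/2·(-4.756348)≈-2.141807
n=4: y≈-2.141807, sp=-3, e=sp−y≈-0.858193; I≈-7.353896, D=e−e_prev≈-0.221865; u=1/4·(-0.858193)+3/4·(-7.353896)+1/4·(-0.221865)≈-5.785437; next y=-1/10·(-2.141807)+1/2·(-5.785437)≈-2.678538
n=5: y≈-2.678538, sp=-3, e=sp−y≈-0.321462; I≈-7.675359, D=e−e_prev≈0.536731; u=1/4·(-0.321462)+3/4·(-7.675359)+1/4·0.536731≈-5.702702; next y=-1/10·(-2.678538)+1/2·(-5.702702)≈-2.583497

0 -3 -3.750 0.000
1 -3 -2.906 -1.875
2 -3 -4.980 -1.266
3 -3 -4.756 -2.364
4 -3 -5.785 -2.142
5 -3 -5.703 -2.679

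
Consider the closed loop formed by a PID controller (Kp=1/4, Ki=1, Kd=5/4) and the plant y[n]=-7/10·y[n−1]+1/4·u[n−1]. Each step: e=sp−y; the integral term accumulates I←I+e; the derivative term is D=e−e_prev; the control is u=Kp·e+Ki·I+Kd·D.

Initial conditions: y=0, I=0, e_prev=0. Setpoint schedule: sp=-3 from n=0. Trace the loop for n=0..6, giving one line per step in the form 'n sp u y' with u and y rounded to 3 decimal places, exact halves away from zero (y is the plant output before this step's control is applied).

0 -3 -7.500 0.000
1 -3 -2.063 -1.875
2 -3 -12.211 0.797
3 -3 -1.649 -3.611
4 -3 -20.862 2.115
5 -3 3.208 -6.696
6 -3 -34.573 5.489

(exact arithmetic carried between steps; '≈' marks a value shown rounded to 6 d.p. or computed from one; I and e_prev carry over from the previous line; the table rounds u and y to 3 d.p., halves away from zero)
n=0: y=0, sp=-3, e=sp−y=-3; I=-3, D=e−e_prev=-3; u=1/4·(-3)+1·(-3)+5/4·(-3)=-7.5; next y=-7/10·0+1/4·(-7.5)=-1.875
n=1: y=-1.875, sp=-3, e=sp−y=-1.125; I=-4.125, D=e−e_prev=1.875; u=1/4·(-1.125)+1·(-4.125)+5/4·1.875=-2.0625; next y=-7/10·(-1.875)+1/4·(-2.0625)=0.796875
n=2: y=0.796875, sp=-3, e=sp−y=-3.796875; I=-7.921875, D=e−e_prev=-2.671875; u=1/4·(-3.796875)+1·(-7.921875)+5/4·(-2.671875)≈-12.210938; next y=-7/10·0.796875+1/4·(-12.210938)≈-3.610547
n=3: y≈-3.610547, sp=-3, e=sp−y≈0.610547; I≈-7.311328, D=e−e_prev≈4.407422; u=1/4·0.610547+1·(-7.311328)+5/4·4.407422≈-1.649414; next y=-7/10·(-3.610547)+1/4·(-1.649414)≈2.115029
n=4: y≈2.115029, sp=-3, e=sp−y≈-5.115029; I≈-12.426357, D=e−e_prev≈-5.725576; u=1/4·(-5.115029)+1·(-12.426357)+5/4·(-5.725576)≈-20.862085; next y=-7/10·2.115029+1/4·(-20.862085)≈-6.696042
n=5: y≈-6.696042, sp=-3, e=sp−y≈3.696042; I≈-8.730316, D=e−e_prev≈8.811071; u=1/4·3.696042+1·(-8.730316)+5/4·8.811071≈3.207534; next y=-7/10·(-6.696042)+1/4·3.207534≈5.489113
n=6: y≈5.489113, sp=-3, e=sp−y≈-8.489113; I≈-17.219428, D=e−e_prev≈-12.185154; u=1/4·(-8.489113)+1·(-17.219428)+5/4·(-12.185154)≈-34.573149; next y=-7/10·5.489113+1/4·(-34.573149)≈-12.485666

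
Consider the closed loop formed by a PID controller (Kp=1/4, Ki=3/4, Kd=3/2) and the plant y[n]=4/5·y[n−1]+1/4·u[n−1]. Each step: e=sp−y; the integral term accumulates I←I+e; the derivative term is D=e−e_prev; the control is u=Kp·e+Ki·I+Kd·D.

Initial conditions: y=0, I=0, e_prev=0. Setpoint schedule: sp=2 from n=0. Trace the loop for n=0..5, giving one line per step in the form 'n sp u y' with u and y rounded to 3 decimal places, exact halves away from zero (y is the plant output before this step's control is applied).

0 2 5.000 0.000
1 2 0.375 1.250
2 2 3.203 1.094
3 2 2.193 1.676
4 2 2.777 1.889
5 2 2.389 2.205

(exact arithmetic carried between steps; '≈' marks a value shown rounded to 6 d.p. or computed from one; I and e_prev carry over from the previous line; the table rounds u and y to 3 d.p., halves away from zero)
n=0: y=0, sp=2, e=sp−y=2; I=2, D=e−e_prev=2; u=1/4·2+3/4·2+3/2·2=5; next y=4/5·0+1/4·5=1.25
n=1: y=1.25, sp=2, e=sp−y=0.75; I=2.75, D=e−e_prev=-1.25; u=1/4·0.75+3/4·2.75+3/2·(-1.25)=0.375; next y=4/5·1.25+1/4·0.375=1.09375
n=2: y=1.09375, sp=2, e=sp−y=0.90625; I=3.65625, D=e−e_prev=0.15625; u=1/4·0.90625+3/4·3.65625+3/2·0.15625=3.203125; next y=4/5·1.09375+1/4·3.203125≈1.675781
n=3: y≈1.675781, sp=2, e=sp−y≈0.324219; I≈3.980469, D=e−e_prev≈-0.582031; u=1/4·0.324219+3/4·3.980469+3/2·(-0.582031)≈2.193359; next y=4/5·1.675781+1/4·2.193359≈1.888965
n=4: y≈1.888965, sp=2, e=sp−y≈0.111035; I≈4.091504, D=e−e_prev≈-0.213184; u=1/4·0.111035+3/4·4.091504+3/2·(-0.213184)≈2.776611; next y=4/5·1.888965+1/4·2.776611≈2.205325
n=5: y≈2.205325, sp=2, e=sp−y≈-0.205325; I≈3.886179, D=e−e_prev≈-0.316360; u=1/4·(-0.205325)+3/4·3.886179+3/2·(-0.316360)≈2.388763; next y=4/5·2.205325+1/4·2.388763≈2.361451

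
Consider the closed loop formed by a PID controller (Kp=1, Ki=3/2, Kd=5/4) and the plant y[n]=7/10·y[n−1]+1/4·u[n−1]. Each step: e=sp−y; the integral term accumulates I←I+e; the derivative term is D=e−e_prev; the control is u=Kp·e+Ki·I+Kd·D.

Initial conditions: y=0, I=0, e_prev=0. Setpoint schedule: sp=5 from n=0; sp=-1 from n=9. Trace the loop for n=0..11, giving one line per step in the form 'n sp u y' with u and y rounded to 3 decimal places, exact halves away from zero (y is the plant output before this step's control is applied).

0 5 18.750 0.000
1 5 2.422 4.688
2 5 11.753 3.887
3 5 5.776 5.659
4 5 7.954 5.405
5 5 5.653 5.772
6 5 6.147 5.454
7 5 5.441 5.355
8 5 5.708 5.108
9 -1 -16.867 5.003
10 -1 2.938 -0.715
11 -1 -8.195 0.234

(exact arithmetic carried between steps; '≈' marks a value shown rounded to 6 d.p. or computed from one; I and e_prev carry over from the previous line; the table rounds u and y to 3 d.p., halves away from zero)
n=0: y=0, sp=5, e=sp−y=5; I=5, D=e−e_prev=5; u=1·5+3/2·5+5/4·5=18.75; next y=7/10·0+1/4·18.75=4.6875
n=1: y=4.6875, sp=5, e=sp−y=0.3125; I=5.3125, D=e−e_prev=-4.6875; u=1·0.3125+3/2·5.3125+5/4·(-4.6875)=2.421875; next y=7/10·4.6875+1/4·2.421875≈3.886719
n=2: y≈3.886719, sp=5, e=sp−y≈1.113281; I≈6.425781, D=e−e_prev≈0.800781; u=1·1.113281+3/2·6.425781+5/4·0.800781≈11.752930; next y=7/10·3.886719+1/4·11.752930≈5.658936
n=3: y≈5.658936, sp=5, e=sp−y≈-0.658936; I≈5.766846, D=e−e_prev≈-1.772217; u=1·(-0.658936)+3/2·5.766846+5/4·(-1.772217)≈5.776062; next y=7/10·5.658936+1/4·5.776062≈5.405270
n=4: y≈5.405270, sp=5, e=sp−y≈-0.405270; I≈5.361575, D=e−e_prev≈0.253665; u=1·(-0.405270)+3/2·5.361575+5/4·0.253665≈7.954174; next y=7/10·5.405270+1/4·7.954174≈5.772233
n=5: y≈5.772233, sp=5, e=sp−y≈-0.772233; I≈4.589343, D=e−e_prev≈-0.366962; u=1·(-0.772233)+3/2·4.589343+5/4·(-0.366962)≈5.653078; next y=7/10·5.772233+1/4·5.653078≈5.453832
n=6: y≈5.453832, sp=5, e=sp−y≈-0.453832; I≈4.135510, D=e−e_prev≈0.318400; u=1·(-0.453832)+3/2·4.135510+5/4·0.318400≈6.147433; next y=7/10·5.453832+1/4·6.147433≈5.354541
n=7: y≈5.354541, sp=5, e=sp−y≈-0.354541; I≈3.780969, D=e−e_prev≈0.099291; u=1·(-0.354541)+3/2·3.780969+5/4·0.099291≈5.441027; next y=7/10·5.354541+1/4·5.441027≈5.108435
n=8: y≈5.108435, sp=5, e=sp−y≈-0.108435; I≈3.672534, D=e−e_prev≈0.246106; u=1·(-0.108435)+3/2·3.672534+5/4·0.246106≈5.707997; next y=7/10·5.108435+1/4·5.707997≈5.002904
n=9: y≈5.002904, sp=-1, e=sp−y≈-6.002904; I≈-2.330370, D=e−e_prev≈-5.894469; u=1·(-6.002904)+3/2·(-2.330370)+5/4·(-5.894469)≈-16.866545; next y=7/10·5.002904+1/4·(-16.866545)≈-0.714604
n=10: y≈-0.714604, sp=-1, e=sp−y≈-0.285396; I≈-2.615767, D=e−e_prev≈5.717508; u=1·(-0.285396)+3/2·(-2.615767)+5/4·5.717508≈2.937838; next y=7/10·(-0.714604)+1/4·2.937838≈0.234237
n=11: y≈0.234237, sp=-1, e=sp−y≈-1.234237; I≈-3.850004, D=e−e_prev≈-0.948840; u=1·(-1.234237)+3/2·(-3.850004)+5/4·(-0.948840)≈-8.195293; next y=7/10·0.234237+1/4·(-8.195293)≈-1.884857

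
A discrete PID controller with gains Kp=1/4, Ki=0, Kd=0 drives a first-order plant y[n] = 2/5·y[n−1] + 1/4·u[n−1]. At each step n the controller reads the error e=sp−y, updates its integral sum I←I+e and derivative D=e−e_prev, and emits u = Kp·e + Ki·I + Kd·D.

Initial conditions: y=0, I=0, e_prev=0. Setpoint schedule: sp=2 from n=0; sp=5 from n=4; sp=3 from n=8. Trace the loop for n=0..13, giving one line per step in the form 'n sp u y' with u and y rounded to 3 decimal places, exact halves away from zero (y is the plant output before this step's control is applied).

(exact arithmetic carried between steps; '≈' marks a value shown rounded to 6 d.p. or computed from one; I and e_prev carry over from the previous line; the table rounds u and y to 3 d.p., halves away from zero)
n=0: y=0, sp=2, e=sp−y=2; I=2, D=e−e_prev=2; u=1/4·2+0·2+0·2=0.5; next y=2/5·0+1/4·0.5=0.125
n=1: y=0.125, sp=2, e=sp−y=1.875; I=3.875, D=e−e_prev=-0.125; u=1/4·1.875+0·3.875+0·(-0.125)=0.46875; next y=2/5·0.125+1/4·0.46875≈0.167188
n=2: y≈0.167188, sp=2, e=sp−y≈1.832813; I≈5.707813, D=e−e_prev≈-0.042188; u=1/4·1.832813+0·5.707813+0·(-0.042188)≈0.458203; next y=2/5·0.167188+1/4·0.458203≈0.181426
n=3: y≈0.181426, sp=2, e=sp−y≈1.818574; I≈7.526387, D=e−e_prev≈-0.014238; u=1/4·1.818574+0·7.526387+0·(-0.014238)≈0.454644; next y=2/5·0.181426+1/4·0.454644≈0.186231
n=4: y≈0.186231, sp=5, e=sp−y≈4.813769; I≈12.340156, D=e−e_prev≈2.995195; u=1/4·4.813769+0·12.340156+0·2.995195≈1.203442; next y=2/5·0.186231+1/4·1.203442≈0.375353
n=5: y≈0.375353, sp=5, e=sp−y≈4.624647; I≈16.964802, D=e−e_prev≈-0.189122; u=1/4·4.624647+0·16.964802+0·(-0.189122)≈1.156162; next y=2/5·0.375353+1/4·1.156162≈0.439182
n=6: y≈0.439182, sp=5, e=sp−y≈4.560818; I≈21.525621, D=e−e_prev≈-0.063829; u=1/4·4.560818+0·21.525621+0·(-0.063829)≈1.140205; next y=2/5·0.439182+1/4·1.140205≈0.460724
n=7: y≈0.460724, sp=5, e=sp−y≈4.539276; I≈26.064897, D=e−e_prev≈-0.021542; u=1/4·4.539276+0·26.064897+0·(-0.021542)≈1.134819; next y=2/5·0.460724+1/4·1.134819≈0.467994
n=8: y≈0.467994, sp=3, e=sp−y≈2.532006; I≈28.596903, D=e−e_prev≈-2.007270; u=1/4·2.532006+0·28.596903+0·(-2.007270)≈0.633001; next y=2/5·0.467994+1/4·0.633001≈0.345448
n=9: y≈0.345448, sp=3, e=sp−y≈2.654552; I≈31.251455, D=e−e_prev≈0.122546; u=1/4·2.654552+0·31.251455+0·0.122546≈0.663638; next y=2/5·0.345448+1/4·0.663638≈0.304089
n=10: y≈0.304089, sp=3, e=sp−y≈2.695911; I≈33.947366, D=e−e_prev≈0.041359; u=1/4·2.695911+0·33.947366+0·0.041359≈0.673978; next y=2/5·0.304089+1/4·0.673978≈0.290130
n=11: y≈0.290130, sp=3, e=sp−y≈2.709870; I≈36.657236, D=e−e_prev≈0.013959; u=1/4·2.709870+0·36.657236+0·0.013959≈0.677468; next y=2/5·0.290130+1/4·0.677468≈0.285419
n=12: y≈0.285419, sp=3, e=sp−y≈2.714581; I≈39.371817, D=e−e_prev≈0.004711; u=1/4·2.714581+0·39.371817+0·0.004711≈0.678645; next y=2/5·0.285419+1/4·0.678645≈0.283829
n=13: y≈0.283829, sp=3, e=sp−y≈2.716171; I≈42.087988, D=e−e_prev≈0.001590; u=1/4·2.716171+0·42.087988+0·0.001590≈0.679043; next y=2/5·0.283829+1/4·0.679043≈0.283292

0 2 0.500 0.000
1 2 0.469 0.125
2 2 0.458 0.167
3 2 0.455 0.181
4 5 1.203 0.186
5 5 1.156 0.375
6 5 1.140 0.439
7 5 1.135 0.461
8 3 0.633 0.468
9 3 0.664 0.345
10 3 0.674 0.304
11 3 0.677 0.290
12 3 0.679 0.285
13 3 0.679 0.284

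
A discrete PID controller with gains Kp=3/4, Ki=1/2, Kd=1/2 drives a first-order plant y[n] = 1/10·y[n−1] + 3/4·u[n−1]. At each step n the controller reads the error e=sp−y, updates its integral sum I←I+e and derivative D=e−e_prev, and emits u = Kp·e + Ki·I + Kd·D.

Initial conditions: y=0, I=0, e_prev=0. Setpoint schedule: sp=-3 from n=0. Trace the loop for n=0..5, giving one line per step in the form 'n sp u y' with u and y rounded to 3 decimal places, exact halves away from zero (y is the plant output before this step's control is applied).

0 -3 -5.250 0.000
1 -3 1.641 -3.938
2 -3 -8.214 0.837
3 -3 4.354 -6.077
4 -3 -12.850 2.657
5 -3 9.740 -9.372

(exact arithmetic carried between steps; '≈' marks a value shown rounded to 6 d.p. or computed from one; I and e_prev carry over from the previous line; the table rounds u and y to 3 d.p., halves away from zero)
n=0: y=0, sp=-3, e=sp−y=-3; I=-3, D=e−e_prev=-3; u=3/4·(-3)+1/2·(-3)+1/2·(-3)=-5.25; next y=1/10·0+3/4·(-5.25)=-3.9375
n=1: y=-3.9375, sp=-3, e=sp−y=0.9375; I=-2.0625, D=e−e_prev=3.9375; u=3/4·0.9375+1/2·(-2.0625)+1/2·3.9375=1.640625; next y=1/10·(-3.9375)+3/4·1.640625≈0.836719
n=2: y≈0.836719, sp=-3, e=sp−y≈-3.836719; I≈-5.899219, D=e−e_prev≈-4.774219; u=3/4·(-3.836719)+1/2·(-5.899219)+1/2·(-4.774219)≈-8.214258; next y=1/10·0.836719+3/4·(-8.214258)≈-6.077021
n=3: y≈-6.077021, sp=-3, e=sp−y≈3.077021; I≈-2.822197, D=e−e_prev≈6.913740; u=3/4·3.077021+1/2·(-2.822197)+1/2·6.913740≈4.353538; next y=1/10·(-6.077021)+3/4·4.353538≈2.657451
n=4: y≈2.657451, sp=-3, e=sp−y≈-5.657451; I≈-8.479648, D=e−e_prev≈-8.734473; u=3/4·(-5.657451)+1/2·(-8.479648)+1/2·(-8.734473)≈-12.850149; next y=1/10·2.657451+3/4·(-12.850149)≈-9.371866
n=5: y≈-9.371866, sp=-3, e=sp−y≈6.371866; I≈-2.107782, D=e−e_prev≈12.029317; u=3/4·6.371866+1/2·(-2.107782)+1/2·12.029317≈9.739668; next y=1/10·(-9.371866)+3/4·9.739668≈6.367564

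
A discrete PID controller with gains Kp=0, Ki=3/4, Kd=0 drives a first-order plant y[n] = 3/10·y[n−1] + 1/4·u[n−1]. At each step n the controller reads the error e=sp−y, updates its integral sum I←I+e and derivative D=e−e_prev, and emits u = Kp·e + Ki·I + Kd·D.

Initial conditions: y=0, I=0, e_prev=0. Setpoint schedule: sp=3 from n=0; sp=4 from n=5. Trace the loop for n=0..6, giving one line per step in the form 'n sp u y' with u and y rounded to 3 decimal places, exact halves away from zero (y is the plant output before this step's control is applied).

(exact arithmetic carried between steps; '≈' marks a value shown rounded to 6 d.p. or computed from one; I and e_prev carry over from the previous line; the table rounds u and y to 3 d.p., halves away from zero)
n=0: y=0, sp=3, e=sp−y=3; I=3, D=e−e_prev=3; u=0·3+3/4·3+0·3=2.25; next y=3/10·0+1/4·2.25=0.5625
n=1: y=0.5625, sp=3, e=sp−y=2.4375; I=5.4375, D=e−e_prev=-0.5625; u=0·2.4375+3/4·5.4375+0·(-0.5625)=4.078125; next y=3/10·0.5625+1/4·4.078125≈1.188281
n=2: y≈1.188281, sp=3, e=sp−y≈1.811719; I≈7.249219, D=e−e_prev≈-0.625781; u=0·1.811719+3/4·7.249219+0·(-0.625781)≈5.436914; next y=3/10·1.188281+1/4·5.436914≈1.715713
n=3: y≈1.715713, sp=3, e=sp−y≈1.284287; I≈8.533506, D=e−e_prev≈-0.527432; u=0·1.284287+3/4·8.533506+0·(-0.527432)≈6.400129; next y=3/10·1.715713+1/4·6.400129≈2.114746
n=4: y≈2.114746, sp=3, e=sp−y≈0.885254; I≈9.418760, D=e−e_prev≈-0.399033; u=0·0.885254+3/4·9.418760+0·(-0.399033)≈7.064070; next y=3/10·2.114746+1/4·7.064070≈2.400441
n=5: y≈2.400441, sp=4, e=sp−y≈1.599559; I≈11.018318, D=e−e_prev≈0.714305; u=0·1.599559+3/4·11.018318+0·0.714305≈8.263739; next y=3/10·2.400441+1/4·8.263739≈2.786067
n=6: y≈2.786067, sp=4, e=sp−y≈1.213933; I≈12.232251, D=e−e_prev≈-0.385626; u=0·1.213933+3/4·12.232251+0·(-0.385626)≈9.174188; next y=3/10·2.786067+1/4·9.174188≈3.129367

0 3 2.250 0.000
1 3 4.078 0.563
2 3 5.437 1.188
3 3 6.400 1.716
4 3 7.064 2.115
5 4 8.264 2.400
6 4 9.174 2.786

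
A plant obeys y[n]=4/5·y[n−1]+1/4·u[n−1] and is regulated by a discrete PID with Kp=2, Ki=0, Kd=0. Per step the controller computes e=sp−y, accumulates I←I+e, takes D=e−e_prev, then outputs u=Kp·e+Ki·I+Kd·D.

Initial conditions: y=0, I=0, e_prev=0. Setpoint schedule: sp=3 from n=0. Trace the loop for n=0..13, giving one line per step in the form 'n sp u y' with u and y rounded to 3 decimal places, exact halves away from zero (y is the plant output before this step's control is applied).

(exact arithmetic carried between steps; '≈' marks a value shown rounded to 6 d.p. or computed from one; I and e_prev carry over from the previous line; the table rounds u and y to 3 d.p., halves away from zero)
n=0: y=0, sp=3, e=sp−y=3; I=3, D=e−e_prev=3; u=2·3+0·3+0·3=6; next y=4/5·0+1/4·6=1.5
n=1: y=1.5, sp=3, e=sp−y=1.5; I=4.5, D=e−e_prev=-1.5; u=2·1.5+0·4.5+0·(-1.5)=3; next y=4/5·1.5+1/4·3=1.95
n=2: y=1.95, sp=3, e=sp−y=1.05; I=5.55, D=e−e_prev=-0.45; u=2·1.05+0·5.55+0·(-0.45)=2.1; next y=4/5·1.95+1/4·2.1=2.085
n=3: y=2.085, sp=3, e=sp−y=0.915; I=6.465, D=e−e_prev=-0.135; u=2·0.915+0·6.465+0·(-0.135)=1.83; next y=4/5·2.085+1/4·1.83=2.1255
n=4: y=2.1255, sp=3, e=sp−y=0.8745; I=7.3395, D=e−e_prev=-0.0405; u=2·0.8745+0·7.3395+0·(-0.0405)=1.749; next y=4/5·2.1255+1/4·1.749=2.13765
n=5: y=2.13765, sp=3, e=sp−y=0.86235; I=8.20185, D=e−e_prev=-0.01215; u=2·0.86235+0·8.20185+0·(-0.01215)=1.7247; next y=4/5·2.13765+1/4·1.7247=2.141295
n=6: y=2.141295, sp=3, e=sp−y=0.858705; I=9.060555, D=e−e_prev=-0.003645; u=2·0.858705+0·9.060555+0·(-0.003645)=1.71741; next y=4/5·2.141295+1/4·1.71741≈2.142389
n=7: y≈2.142389, sp=3, e=sp−y≈0.857612; I≈9.918167, D=e−e_prev≈-0.001094; u=2·0.857612+0·9.918167+0·(-0.001094)≈1.715223; next y=4/5·2.142389+1/4·1.715223≈2.142717
n=8: y≈2.142717, sp=3, e=sp−y≈0.857283; I≈10.775450, D=e−e_prev≈-0.000328; u=2·0.857283+0·10.775450+0·(-0.000328)≈1.714567; next y=4/5·2.142717+1/4·1.714567≈2.142815
n=9: y≈2.142815, sp=3, e=sp−y≈0.857185; I≈11.632635, D=e−e_prev≈-0.000098; u=2·0.857185+0·11.632635+0·(-0.000098)≈1.714370; next y=4/5·2.142815+1/4·1.714370≈2.142844
n=10: y≈2.142844, sp=3, e=sp−y≈0.857156; I≈12.489790, D=e−e_prev≈-0.000030; u=2·0.857156+0·12.489790+0·(-0.000030)≈1.714311; next y=4/5·2.142844+1/4·1.714311≈2.142853
n=11: y≈2.142853, sp=3, e=sp−y≈0.857147; I≈13.346937, D=e−e_prev≈-0.000009; u=2·0.857147+0·13.346937+0·(-0.000009)≈1.714293; next y=4/5·2.142853+1/4·1.714293≈2.142856
n=12: y≈2.142856, sp=3, e=sp−y≈0.857144; I≈14.204081, D=e−e_prev≈-0.000003; u=2·0.857144+0·14.204081+0·(-0.000003)≈1.714288; next y=4/5·2.142856+1/4·1.714288≈2.142857
n=13: y≈2.142857, sp=3, e=sp−y≈0.857143; I≈15.061224, D=e−e_prev≈-0.000001; u=2·0.857143+0·15.061224+0·(-0.000001)≈1.714286; next y=4/5·2.142857+1/4·1.714286≈2.142857

0 3 6.000 0.000
1 3 3.000 1.500
2 3 2.100 1.950
3 3 1.830 2.085
4 3 1.749 2.126
5 3 1.725 2.138
6 3 1.717 2.141
7 3 1.715 2.142
8 3 1.715 2.143
9 3 1.714 2.143
10 3 1.714 2.143
11 3 1.714 2.143
12 3 1.714 2.143
13 3 1.714 2.143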